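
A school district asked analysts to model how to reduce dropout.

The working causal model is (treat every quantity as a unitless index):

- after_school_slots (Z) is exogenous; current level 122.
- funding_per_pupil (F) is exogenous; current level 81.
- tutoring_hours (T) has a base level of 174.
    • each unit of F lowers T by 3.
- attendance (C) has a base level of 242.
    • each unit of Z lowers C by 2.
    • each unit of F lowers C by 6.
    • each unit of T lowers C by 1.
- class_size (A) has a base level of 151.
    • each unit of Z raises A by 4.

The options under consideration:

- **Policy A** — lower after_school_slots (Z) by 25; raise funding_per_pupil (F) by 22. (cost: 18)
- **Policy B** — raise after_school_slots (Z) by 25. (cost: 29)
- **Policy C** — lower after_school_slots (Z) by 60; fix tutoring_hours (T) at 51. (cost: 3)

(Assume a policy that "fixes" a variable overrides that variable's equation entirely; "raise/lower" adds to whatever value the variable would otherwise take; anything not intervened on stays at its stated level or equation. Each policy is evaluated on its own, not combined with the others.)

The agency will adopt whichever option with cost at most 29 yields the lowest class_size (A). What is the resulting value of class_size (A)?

Policy A (Z − 25, F + 22):
  Z = 122 − 25 = 97
  A = 151 + 4·97 = 539
Policy B (Z + 25):
  Z = 122 + 25 = 147
  A = 151 + 4·147 = 739
Policy C (Z − 60, T := 51):
  Z = 122 − 60 = 62
  A = 151 + 4·62 = 399
Comparing — Policy A: A=539, Policy B: A=739, Policy C: A=399. Lowest is 399 (Policy C).

399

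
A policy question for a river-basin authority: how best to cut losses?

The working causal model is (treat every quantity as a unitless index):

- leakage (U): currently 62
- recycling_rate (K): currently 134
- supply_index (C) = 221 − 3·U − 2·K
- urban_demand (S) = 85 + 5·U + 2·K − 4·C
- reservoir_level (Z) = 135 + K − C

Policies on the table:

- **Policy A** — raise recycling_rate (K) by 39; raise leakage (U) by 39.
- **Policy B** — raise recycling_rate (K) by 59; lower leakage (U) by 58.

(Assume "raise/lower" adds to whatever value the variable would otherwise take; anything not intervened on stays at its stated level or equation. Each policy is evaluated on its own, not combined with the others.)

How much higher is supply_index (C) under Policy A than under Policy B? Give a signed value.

-251

Policy A (K + 39, U + 39):
  U = 62 + 39 = 101
  K = 134 + 39 = 173
  C = 221 − 3·101 − 2·173 = -428
Policy B (K + 59, U − 58):
  U = 62 − 58 = 4
  K = 134 + 59 = 193
  C = 221 − 3·4 − 2·193 = -177
C: -428 − (-177) = -251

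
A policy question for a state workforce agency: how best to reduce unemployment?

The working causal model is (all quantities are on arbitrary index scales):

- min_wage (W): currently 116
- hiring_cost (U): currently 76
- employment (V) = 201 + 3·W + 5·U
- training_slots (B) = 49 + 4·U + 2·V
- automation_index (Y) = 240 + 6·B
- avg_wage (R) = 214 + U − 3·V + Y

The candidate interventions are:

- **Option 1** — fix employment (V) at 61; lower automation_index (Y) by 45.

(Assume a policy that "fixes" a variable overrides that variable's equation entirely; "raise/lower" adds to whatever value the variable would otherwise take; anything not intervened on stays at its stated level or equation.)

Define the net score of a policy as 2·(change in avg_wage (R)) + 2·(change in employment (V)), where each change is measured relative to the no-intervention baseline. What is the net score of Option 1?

Baseline:
  W = 116
  U = 76
  V = 201 + 3·116 + 5·76 = 929
  B = 49 + 4·76 + 2·929 = 2211
  Y = 240 + 6·2211 = 13506
  R = 214 + 76 − 3·929 + 13506 = 11009
Option 1 (V := 61, Y − 45):
  W = 116
  U = 76
  V = 61
  B = 49 + 4·76 + 2·61 = 475
  Y = 240 + 6·475 (−45 from intervention) = 3045
  R = 214 + 76 − 3·61 + 3045 = 3152
ΔR = 3152 − 11009 = -7857; ΔV = 61 − 929 = -868
Score = 2·(-7857) + 2·(-868) = -17450

-17450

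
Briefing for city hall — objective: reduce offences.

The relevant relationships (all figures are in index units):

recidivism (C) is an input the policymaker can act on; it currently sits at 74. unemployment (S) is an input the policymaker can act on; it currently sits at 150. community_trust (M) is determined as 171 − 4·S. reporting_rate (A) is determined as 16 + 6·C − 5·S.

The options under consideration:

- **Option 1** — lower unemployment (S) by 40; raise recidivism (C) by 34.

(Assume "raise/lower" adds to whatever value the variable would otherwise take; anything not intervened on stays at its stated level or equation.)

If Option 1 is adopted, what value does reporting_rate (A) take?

Option 1 (S − 40, C + 34):
  C = 74 + 34 = 108
  S = 150 − 40 = 110
  A = 16 + 6·108 − 5·110 = 114

114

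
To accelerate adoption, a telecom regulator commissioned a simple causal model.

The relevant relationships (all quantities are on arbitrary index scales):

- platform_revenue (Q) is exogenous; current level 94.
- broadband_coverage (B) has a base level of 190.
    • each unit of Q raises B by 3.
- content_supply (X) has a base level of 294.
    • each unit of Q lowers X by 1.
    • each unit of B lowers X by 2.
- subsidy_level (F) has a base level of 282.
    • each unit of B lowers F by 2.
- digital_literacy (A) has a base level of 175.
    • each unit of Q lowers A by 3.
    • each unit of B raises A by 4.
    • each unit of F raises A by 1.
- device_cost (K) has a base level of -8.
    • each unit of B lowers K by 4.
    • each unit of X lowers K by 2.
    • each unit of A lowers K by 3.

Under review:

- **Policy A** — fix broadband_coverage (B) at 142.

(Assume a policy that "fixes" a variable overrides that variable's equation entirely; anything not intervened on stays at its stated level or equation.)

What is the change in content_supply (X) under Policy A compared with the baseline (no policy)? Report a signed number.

660

Baseline:
  Q = 94
  B = 190 + 3·94 = 472
  X = 294 − 94 − 2·472 = -744
Policy A (B := 142):
  Q = 94
  B = 142
  X = 294 − 94 − 2·142 = -84
Change in X: -84 − (-744) = 660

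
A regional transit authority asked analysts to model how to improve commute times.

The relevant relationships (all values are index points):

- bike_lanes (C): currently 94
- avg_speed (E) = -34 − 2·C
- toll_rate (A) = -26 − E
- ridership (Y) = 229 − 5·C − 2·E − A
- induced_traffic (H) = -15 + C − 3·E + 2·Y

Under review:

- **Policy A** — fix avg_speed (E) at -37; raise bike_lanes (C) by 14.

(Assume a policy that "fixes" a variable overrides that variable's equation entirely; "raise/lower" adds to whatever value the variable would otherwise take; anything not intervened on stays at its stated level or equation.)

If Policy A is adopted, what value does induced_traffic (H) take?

Policy A (E := -37, C + 14):
  C = 94 + 14 = 108
  E = -37
  A = -26 − (-37) = 11
  Y = 229 − 5·108 − 2·(-37) − 11 = -248
  H = -15 + 108 − 3·(-37) + 2·(-248) = -292

-292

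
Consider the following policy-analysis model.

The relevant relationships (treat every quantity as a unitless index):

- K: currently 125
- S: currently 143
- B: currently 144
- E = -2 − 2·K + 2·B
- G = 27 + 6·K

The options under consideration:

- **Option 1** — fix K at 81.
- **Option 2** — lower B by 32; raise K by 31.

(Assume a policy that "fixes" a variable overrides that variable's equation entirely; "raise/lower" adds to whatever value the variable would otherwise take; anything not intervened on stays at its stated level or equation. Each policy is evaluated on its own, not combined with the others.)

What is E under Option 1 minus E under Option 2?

Option 1 (K := 81):
  K = 81
  B = 144
  E = -2 − 2·81 + 2·144 = 124
Option 2 (B − 32, K + 31):
  K = 125 + 31 = 156
  B = 144 − 32 = 112
  E = -2 − 2·156 + 2·112 = -90
E: 124 − (-90) = 214

214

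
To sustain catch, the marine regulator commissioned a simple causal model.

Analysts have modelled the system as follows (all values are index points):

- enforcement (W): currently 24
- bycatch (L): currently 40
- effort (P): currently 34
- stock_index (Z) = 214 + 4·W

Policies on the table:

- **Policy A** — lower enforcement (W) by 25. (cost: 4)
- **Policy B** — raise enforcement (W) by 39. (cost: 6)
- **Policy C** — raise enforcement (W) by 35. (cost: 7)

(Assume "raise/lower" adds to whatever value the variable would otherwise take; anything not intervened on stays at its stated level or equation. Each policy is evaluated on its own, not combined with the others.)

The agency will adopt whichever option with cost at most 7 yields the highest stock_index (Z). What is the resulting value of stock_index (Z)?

Policy A (W − 25):
  W = 24 − 25 = -1
  Z = 214 + 4·(-1) = 210
Policy B (W + 39):
  W = 24 + 39 = 63
  Z = 214 + 4·63 = 466
Policy C (W + 35):
  W = 24 + 35 = 59
  Z = 214 + 4·59 = 450
Comparing — Policy A: Z=210, Policy B: Z=466, Policy C: Z=450. Highest is 466 (Policy B).

466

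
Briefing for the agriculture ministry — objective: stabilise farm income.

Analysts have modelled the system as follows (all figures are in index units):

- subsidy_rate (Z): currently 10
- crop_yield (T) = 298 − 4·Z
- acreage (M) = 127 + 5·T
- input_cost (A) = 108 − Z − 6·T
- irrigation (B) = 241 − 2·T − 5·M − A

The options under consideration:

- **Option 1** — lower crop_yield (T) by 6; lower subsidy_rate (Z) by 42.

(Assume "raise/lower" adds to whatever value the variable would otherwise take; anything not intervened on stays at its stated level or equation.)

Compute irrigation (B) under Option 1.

Option 1 (T − 6, Z − 42):
  Z = 10 − 42 = -32
  T = 298 − 4·(-32) (−6 from intervention) = 420
  M = 127 + 5·420 = 2227
  A = 108 − (-32) − 6·420 = -2380
  B = 241 − 2·420 − 5·2227 − (-2380) = -9354

-9354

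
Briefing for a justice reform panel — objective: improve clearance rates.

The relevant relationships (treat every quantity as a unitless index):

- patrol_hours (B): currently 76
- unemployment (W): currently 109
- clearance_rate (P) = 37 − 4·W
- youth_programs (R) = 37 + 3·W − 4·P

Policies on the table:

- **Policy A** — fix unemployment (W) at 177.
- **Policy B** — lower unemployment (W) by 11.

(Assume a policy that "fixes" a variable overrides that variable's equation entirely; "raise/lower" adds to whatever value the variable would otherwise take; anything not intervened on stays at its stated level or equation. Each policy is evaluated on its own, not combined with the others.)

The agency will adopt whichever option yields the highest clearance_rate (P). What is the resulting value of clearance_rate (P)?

-355

Policy A (W := 177):
  W = 177
  P = 37 − 4·177 = -671
Policy B (W − 11):
  W = 109 − 11 = 98
  P = 37 − 4·98 = -355
Comparing — Policy A: P=-671, Policy B: P=-355. Highest is -355 (Policy B).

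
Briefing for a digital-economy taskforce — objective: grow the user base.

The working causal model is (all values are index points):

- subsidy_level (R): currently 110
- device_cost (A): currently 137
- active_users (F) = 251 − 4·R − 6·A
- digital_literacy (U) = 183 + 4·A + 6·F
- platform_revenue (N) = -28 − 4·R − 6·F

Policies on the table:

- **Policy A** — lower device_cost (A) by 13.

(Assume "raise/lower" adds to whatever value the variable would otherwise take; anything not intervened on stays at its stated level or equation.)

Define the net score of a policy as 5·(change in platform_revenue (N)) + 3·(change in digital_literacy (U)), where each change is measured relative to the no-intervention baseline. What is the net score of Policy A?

-1092

Baseline:
  R = 110
  A = 137
  F = 251 − 4·110 − 6·137 = -1011
  U = 183 + 4·137 + 6·(-1011) = -5335
  N = -28 − 4·110 − 6·(-1011) = 5598
Policy A (A − 13):
  R = 110
  A = 137 − 13 = 124
  F = 251 − 4·110 − 6·124 = -933
  U = 183 + 4·124 + 6·(-933) = -4919
  N = -28 − 4·110 − 6·(-933) = 5130
ΔN = 5130 − 5598 = -468; ΔU = -4919 − (-5335) = 416
Score = 5·(-468) + 3·416 = -1092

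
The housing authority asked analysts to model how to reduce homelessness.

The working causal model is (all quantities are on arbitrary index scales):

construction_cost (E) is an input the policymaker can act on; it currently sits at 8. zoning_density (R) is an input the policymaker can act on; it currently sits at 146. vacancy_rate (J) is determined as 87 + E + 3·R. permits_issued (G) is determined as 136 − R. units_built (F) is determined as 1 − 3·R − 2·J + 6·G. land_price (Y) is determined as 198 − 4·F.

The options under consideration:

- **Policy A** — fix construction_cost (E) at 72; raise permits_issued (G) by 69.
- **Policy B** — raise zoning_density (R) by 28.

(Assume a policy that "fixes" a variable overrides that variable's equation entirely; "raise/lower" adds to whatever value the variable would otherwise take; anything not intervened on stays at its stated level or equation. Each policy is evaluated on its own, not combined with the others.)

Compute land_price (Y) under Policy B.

Policy B (R + 28):
  E = 8
  R = 146 + 28 = 174
  J = 87 + 8 + 3·174 = 617
  G = 136 − 174 = -38
  F = 1 − 3·174 − 2·617 + 6·(-38) = -1983
  Y = 198 − 4·(-1983) = 8130

8130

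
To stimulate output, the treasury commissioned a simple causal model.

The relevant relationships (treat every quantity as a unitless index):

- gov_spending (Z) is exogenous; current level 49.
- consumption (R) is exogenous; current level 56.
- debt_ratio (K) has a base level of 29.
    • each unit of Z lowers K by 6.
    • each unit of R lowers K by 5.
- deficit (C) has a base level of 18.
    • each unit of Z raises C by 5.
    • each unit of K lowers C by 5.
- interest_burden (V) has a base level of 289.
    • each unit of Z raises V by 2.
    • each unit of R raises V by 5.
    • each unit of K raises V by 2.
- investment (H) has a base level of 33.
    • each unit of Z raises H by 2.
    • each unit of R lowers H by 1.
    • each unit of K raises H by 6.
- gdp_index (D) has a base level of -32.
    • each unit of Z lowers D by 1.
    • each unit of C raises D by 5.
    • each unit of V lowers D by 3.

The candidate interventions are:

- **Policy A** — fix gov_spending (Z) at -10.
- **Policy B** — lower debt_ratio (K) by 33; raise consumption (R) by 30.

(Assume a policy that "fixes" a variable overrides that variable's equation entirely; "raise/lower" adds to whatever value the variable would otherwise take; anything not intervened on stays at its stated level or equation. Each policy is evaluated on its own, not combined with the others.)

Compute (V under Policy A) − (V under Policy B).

Policy A (Z := -10):
  Z = -10
  R = 56
  K = 29 − 6·(-10) − 5·56 = -191
  V = 289 + 2·(-10) + 5·56 + 2·(-191) = 167
Policy B (K − 33, R + 30):
  Z = 49
  R = 56 + 30 = 86
  K = 29 − 6·49 − 5·86 (−33 from intervention) = -728
  V = 289 + 2·49 + 5·86 + 2·(-728) = -639
V: 167 − (-639) = 806

806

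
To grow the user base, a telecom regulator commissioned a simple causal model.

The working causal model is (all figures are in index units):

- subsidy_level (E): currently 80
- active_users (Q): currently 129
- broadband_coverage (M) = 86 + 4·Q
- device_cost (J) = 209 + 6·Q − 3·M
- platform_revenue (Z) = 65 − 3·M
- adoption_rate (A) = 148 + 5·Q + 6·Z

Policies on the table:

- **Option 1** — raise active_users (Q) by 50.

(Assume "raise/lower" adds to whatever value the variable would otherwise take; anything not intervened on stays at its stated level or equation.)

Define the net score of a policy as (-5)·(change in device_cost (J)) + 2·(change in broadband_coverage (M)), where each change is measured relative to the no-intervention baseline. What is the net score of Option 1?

Baseline:
  Q = 129
  M = 86 + 4·129 = 602
  J = 209 + 6·129 − 3·602 = -823
Option 1 (Q + 50):
  Q = 129 + 50 = 179
  M = 86 + 4·179 = 802
  J = 209 + 6·179 − 3·802 = -1123
ΔJ = -1123 − (-823) = -300; ΔM = 802 − 602 = 200
Score = (-5)·(-300) + 2·200 = 1900

1900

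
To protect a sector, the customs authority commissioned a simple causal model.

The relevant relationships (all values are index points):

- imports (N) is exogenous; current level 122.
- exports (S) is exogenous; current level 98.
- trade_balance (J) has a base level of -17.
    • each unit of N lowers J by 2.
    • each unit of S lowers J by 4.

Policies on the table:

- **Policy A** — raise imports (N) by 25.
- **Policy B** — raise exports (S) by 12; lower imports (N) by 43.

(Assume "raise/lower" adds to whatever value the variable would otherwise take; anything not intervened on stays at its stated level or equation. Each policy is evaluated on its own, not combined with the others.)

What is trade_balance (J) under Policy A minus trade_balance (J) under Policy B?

Policy A (N + 25):
  N = 122 + 25 = 147
  S = 98
  J = -17 − 2·147 − 4·98 = -703
Policy B (S + 12, N − 43):
  N = 122 − 43 = 79
  S = 98 + 12 = 110
  J = -17 − 2·79 − 4·110 = -615
J: -703 − (-615) = -88

-88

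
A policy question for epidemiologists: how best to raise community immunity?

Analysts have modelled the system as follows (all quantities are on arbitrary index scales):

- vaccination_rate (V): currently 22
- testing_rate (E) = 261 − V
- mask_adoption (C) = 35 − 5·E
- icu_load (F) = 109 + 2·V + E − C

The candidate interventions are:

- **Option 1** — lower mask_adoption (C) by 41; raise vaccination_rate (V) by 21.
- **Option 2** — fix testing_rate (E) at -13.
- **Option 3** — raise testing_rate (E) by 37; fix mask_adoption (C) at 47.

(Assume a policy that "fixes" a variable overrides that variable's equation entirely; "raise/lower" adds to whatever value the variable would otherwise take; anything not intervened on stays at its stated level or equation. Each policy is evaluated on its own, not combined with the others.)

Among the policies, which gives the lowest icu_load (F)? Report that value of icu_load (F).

40

Option 1 (C − 41, V + 21):
  V = 22 + 21 = 43
  E = 261 − 43 = 218
  C = 35 − 5·218 (−41 from intervention) = -1096
  F = 109 + 2·43 + 218 − (-1096) = 1509
Option 2 (E := -13):
  V = 22
  E = -13
  C = 35 − 5·(-13) = 100
  F = 109 + 2·22 + (-13) − 100 = 40
Option 3 (E + 37, C := 47):
  V = 22
  E = 261 − 22 (+37 from intervention) = 276
  C = 47
  F = 109 + 2·22 + 276 − 47 = 382
Comparing — Option 1: F=1509, Option 2: F=40, Option 3: F=382. Lowest is 40 (Option 2).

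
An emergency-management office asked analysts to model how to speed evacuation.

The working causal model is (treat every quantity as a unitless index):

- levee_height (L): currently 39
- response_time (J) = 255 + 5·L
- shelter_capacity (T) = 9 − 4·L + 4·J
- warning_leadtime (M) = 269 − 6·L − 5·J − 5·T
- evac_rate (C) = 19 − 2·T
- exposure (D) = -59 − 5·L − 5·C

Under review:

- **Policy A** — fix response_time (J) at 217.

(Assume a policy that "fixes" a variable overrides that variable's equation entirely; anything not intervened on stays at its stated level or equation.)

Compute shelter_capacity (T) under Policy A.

Policy A (J := 217):
  L = 39
  J = 217
  T = 9 − 4·39 + 4·217 = 721

721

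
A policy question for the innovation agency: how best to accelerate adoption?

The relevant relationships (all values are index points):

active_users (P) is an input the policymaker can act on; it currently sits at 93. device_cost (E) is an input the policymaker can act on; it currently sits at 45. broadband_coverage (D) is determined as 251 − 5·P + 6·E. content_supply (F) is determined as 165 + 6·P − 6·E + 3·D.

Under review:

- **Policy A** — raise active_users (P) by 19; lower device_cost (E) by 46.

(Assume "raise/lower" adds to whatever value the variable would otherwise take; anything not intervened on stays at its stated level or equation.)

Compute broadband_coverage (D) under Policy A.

-315

Policy A (P + 19, E − 46):
  P = 93 + 19 = 112
  E = 45 − 46 = -1
  D = 251 − 5·112 + 6·(-1) = -315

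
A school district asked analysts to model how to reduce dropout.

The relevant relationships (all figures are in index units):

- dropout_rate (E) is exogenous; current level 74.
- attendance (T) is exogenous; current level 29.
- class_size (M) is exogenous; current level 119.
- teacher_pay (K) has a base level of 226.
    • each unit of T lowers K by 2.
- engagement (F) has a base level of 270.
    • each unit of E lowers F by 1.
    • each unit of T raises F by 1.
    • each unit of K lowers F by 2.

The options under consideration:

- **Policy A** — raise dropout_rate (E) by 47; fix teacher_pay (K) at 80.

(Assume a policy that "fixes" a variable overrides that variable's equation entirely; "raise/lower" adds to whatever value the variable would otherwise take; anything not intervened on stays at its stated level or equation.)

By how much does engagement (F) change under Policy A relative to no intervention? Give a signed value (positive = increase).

Baseline:
  E = 74
  T = 29
  K = 226 − 2·29 = 168
  F = 270 − 74 + 29 − 2·168 = -111
Policy A (E + 47, K := 80):
  E = 74 + 47 = 121
  T = 29
  K = 80
  F = 270 − 121 + 29 − 2·80 = 18
Change in F: 18 − (-111) = 129

129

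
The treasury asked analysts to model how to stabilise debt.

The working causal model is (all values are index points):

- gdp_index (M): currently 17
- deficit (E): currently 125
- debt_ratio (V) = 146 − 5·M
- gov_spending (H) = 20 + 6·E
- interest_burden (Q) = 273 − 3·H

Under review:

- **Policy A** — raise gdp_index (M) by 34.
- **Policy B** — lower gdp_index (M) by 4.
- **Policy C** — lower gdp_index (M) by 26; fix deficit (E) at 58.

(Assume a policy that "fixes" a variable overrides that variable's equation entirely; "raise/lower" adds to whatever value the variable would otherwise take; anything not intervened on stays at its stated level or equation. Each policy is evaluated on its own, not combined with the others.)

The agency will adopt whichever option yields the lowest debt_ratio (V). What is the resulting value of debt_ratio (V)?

Policy A (M + 34):
  M = 17 + 34 = 51
  V = 146 − 5·51 = -109
Policy B (M − 4):
  M = 17 − 4 = 13
  V = 146 − 5·13 = 81
Policy C (M − 26, E := 58):
  M = 17 − 26 = -9
  V = 146 − 5·(-9) = 191
Comparing — Policy A: V=-109, Policy B: V=81, Policy C: V=191. Lowest is -109 (Policy A).

-109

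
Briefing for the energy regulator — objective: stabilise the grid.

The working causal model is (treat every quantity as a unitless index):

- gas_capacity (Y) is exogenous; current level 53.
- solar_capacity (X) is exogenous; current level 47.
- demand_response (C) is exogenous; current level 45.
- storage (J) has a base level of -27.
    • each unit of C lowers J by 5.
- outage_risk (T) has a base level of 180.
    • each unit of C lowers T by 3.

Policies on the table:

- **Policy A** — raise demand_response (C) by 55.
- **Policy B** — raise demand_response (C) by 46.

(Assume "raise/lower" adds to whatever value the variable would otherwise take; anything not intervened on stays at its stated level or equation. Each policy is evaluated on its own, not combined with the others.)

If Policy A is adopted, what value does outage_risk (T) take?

-120

Policy A (C + 55):
  C = 45 + 55 = 100
  T = 180 − 3·100 = -120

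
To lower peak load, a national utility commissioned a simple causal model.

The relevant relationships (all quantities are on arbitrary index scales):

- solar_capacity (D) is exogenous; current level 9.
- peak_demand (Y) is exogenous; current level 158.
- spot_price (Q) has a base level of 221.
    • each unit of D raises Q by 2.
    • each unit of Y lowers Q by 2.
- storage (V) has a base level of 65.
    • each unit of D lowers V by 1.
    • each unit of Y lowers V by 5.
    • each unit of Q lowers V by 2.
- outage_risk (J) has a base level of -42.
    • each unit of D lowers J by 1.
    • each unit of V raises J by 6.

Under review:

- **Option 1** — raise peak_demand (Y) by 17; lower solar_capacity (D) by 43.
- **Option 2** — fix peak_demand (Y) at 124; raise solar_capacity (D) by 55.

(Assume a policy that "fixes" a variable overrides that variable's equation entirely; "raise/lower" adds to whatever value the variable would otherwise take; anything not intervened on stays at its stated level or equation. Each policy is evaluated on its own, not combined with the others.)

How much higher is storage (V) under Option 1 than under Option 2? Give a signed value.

439

Option 1 (Y + 17, D − 43):
  D = 9 − 43 = -34
  Y = 158 + 17 = 175
  Q = 221 + 2·(-34) − 2·175 = -197
  V = 65 − (-34) − 5·175 − 2·(-197) = -382
Option 2 (Y := 124, D + 55):
  D = 9 + 55 = 64
  Y = 124
  Q = 221 + 2·64 − 2·124 = 101
  V = 65 − 64 − 5·124 − 2·101 = -821
V: -382 − (-821) = 439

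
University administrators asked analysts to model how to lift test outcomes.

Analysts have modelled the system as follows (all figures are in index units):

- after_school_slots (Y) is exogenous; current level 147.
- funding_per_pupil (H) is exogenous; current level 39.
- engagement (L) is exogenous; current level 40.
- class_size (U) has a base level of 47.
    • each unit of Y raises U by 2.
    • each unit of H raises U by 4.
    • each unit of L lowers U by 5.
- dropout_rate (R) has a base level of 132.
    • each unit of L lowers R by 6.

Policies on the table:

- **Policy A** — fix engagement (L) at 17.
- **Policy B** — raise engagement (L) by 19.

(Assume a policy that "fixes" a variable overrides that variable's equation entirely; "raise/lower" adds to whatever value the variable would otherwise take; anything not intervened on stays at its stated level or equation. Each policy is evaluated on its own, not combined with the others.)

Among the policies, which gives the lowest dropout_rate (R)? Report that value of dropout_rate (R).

Policy A (L := 17):
  L = 17
  R = 132 − 6·17 = 30
Policy B (L + 19):
  L = 40 + 19 = 59
  R = 132 − 6·59 = -222
Comparing — Policy A: R=30, Policy B: R=-222. Lowest is -222 (Policy B).

-222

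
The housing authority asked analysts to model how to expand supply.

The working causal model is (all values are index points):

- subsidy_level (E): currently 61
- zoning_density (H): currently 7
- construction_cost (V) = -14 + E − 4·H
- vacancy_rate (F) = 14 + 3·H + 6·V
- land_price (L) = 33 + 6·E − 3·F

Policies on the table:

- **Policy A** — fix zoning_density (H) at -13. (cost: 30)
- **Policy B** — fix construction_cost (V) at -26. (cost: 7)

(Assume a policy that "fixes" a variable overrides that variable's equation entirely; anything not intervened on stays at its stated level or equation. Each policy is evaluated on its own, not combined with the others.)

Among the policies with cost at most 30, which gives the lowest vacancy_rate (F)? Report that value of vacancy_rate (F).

-121

Policy A (H := -13):
  E = 61
  H = -13
  V = -14 + 61 − 4·(-13) = 99
  F = 14 + 3·(-13) + 6·99 = 569
Policy B (V := -26):
  E = 61
  H = 7
  V = -26
  F = 14 + 3·7 + 6·(-26) = -121
Comparing — Policy A: F=569, Policy B: F=-121. Lowest is -121 (Policy B).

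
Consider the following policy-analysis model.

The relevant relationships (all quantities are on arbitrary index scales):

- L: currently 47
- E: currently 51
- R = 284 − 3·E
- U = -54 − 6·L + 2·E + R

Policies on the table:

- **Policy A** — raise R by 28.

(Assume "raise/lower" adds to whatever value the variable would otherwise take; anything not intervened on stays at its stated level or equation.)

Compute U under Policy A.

Policy A (R + 28):
  L = 47
  E = 51
  R = 284 − 3·51 (+28 from intervention) = 159
  U = -54 − 6·47 + 2·51 + 159 = -75

-75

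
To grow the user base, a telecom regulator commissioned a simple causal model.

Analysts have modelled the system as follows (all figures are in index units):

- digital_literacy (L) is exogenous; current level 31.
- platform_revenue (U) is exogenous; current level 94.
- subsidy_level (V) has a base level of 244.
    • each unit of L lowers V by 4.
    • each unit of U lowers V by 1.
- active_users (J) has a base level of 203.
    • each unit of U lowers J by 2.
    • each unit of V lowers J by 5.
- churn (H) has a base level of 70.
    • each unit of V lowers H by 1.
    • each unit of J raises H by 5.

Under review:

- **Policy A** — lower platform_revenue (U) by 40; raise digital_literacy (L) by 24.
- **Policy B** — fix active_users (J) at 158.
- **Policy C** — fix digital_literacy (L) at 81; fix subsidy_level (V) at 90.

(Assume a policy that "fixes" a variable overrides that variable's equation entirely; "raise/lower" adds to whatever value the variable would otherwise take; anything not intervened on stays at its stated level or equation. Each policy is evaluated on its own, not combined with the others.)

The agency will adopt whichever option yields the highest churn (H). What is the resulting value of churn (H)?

Policy A (U − 40, L + 24):
  L = 31 + 24 = 55
  U = 94 − 40 = 54
  V = 244 − 4·55 − 54 = -30
  J = 203 − 2·54 − 5·(-30) = 245
  H = 70 − (-30) + 5·245 = 1325
Policy B (J := 158):
  L = 31
  U = 94
  V = 244 − 4·31 − 94 = 26
  J = 158
  H = 70 − 26 + 5·158 = 834
Policy C (L := 81, V := 90):
  L = 81
  U = 94
  V = 90
  J = 203 − 2·94 − 5·90 = -435
  H = 70 − 90 + 5·(-435) = -2195
Comparing — Policy A: H=1325, Policy B: H=834, Policy C: H=-2195. Highest is 1325 (Policy A).

1325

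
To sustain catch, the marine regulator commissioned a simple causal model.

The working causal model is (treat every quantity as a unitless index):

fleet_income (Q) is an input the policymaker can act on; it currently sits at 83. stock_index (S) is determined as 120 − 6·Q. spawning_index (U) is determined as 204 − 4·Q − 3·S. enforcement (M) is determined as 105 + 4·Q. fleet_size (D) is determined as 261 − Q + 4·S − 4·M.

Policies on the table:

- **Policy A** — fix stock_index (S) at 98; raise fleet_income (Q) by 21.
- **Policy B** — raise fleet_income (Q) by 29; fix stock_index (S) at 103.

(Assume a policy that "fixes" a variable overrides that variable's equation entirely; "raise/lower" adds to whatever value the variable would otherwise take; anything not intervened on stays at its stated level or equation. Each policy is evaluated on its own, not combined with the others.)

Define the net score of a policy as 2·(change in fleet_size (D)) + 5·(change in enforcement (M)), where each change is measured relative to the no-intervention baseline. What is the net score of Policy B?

Baseline:
  Q = 83
  S = 120 − 6·83 = -378
  M = 105 + 4·83 = 437
  D = 261 − 83 + 4·(-378) − 4·437 = -3082
Policy B (Q + 29, S := 103):
  Q = 83 + 29 = 112
  S = 103
  M = 105 + 4·112 = 553
  D = 261 − 112 + 4·103 − 4·553 = -1651
ΔD = -1651 − (-3082) = 1431; ΔM = 553 − 437 = 116
Score = 2·1431 + 5·116 = 3442

3442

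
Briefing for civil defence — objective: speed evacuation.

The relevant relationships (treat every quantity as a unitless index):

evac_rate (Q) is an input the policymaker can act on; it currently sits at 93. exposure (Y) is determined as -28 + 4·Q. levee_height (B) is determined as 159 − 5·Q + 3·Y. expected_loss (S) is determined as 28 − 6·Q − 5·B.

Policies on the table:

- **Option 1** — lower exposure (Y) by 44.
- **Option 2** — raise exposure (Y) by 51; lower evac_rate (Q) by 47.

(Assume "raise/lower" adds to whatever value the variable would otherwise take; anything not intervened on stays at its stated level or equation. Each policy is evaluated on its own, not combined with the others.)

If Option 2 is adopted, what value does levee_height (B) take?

550

Option 2 (Y + 51, Q − 47):
  Q = 93 − 47 = 46
  Y = -28 + 4·46 (+51 from intervention) = 207
  B = 159 − 5·46 + 3·207 = 550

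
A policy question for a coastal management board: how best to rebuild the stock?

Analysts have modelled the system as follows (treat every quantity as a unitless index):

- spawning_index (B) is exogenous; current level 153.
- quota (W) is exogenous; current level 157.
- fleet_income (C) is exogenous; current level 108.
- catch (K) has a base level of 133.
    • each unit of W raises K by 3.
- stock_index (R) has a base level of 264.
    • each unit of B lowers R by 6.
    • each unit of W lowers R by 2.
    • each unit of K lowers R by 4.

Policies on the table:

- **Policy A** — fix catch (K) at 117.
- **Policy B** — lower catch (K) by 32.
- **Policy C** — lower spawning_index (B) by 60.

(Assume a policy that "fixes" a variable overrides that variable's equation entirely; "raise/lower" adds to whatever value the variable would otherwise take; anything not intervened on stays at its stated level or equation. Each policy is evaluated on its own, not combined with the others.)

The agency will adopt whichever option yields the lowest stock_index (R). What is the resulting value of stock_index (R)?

Policy A (K := 117):
  B = 153
  W = 157
  K = 117
  R = 264 − 6·153 − 2·157 − 4·117 = -1436
Policy B (K − 32):
  B = 153
  W = 157
  K = 133 + 3·157 (−32 from intervention) = 572
  R = 264 − 6·153 − 2·157 − 4·572 = -3256
Policy C (B − 60):
  B = 153 − 60 = 93
  W = 157
  K = 133 + 3·157 = 604
  R = 264 − 6·93 − 2·157 − 4·604 = -3024
Comparing — Policy A: R=-1436, Policy B: R=-3256, Policy C: R=-3024. Lowest is -3256 (Policy B).

-3256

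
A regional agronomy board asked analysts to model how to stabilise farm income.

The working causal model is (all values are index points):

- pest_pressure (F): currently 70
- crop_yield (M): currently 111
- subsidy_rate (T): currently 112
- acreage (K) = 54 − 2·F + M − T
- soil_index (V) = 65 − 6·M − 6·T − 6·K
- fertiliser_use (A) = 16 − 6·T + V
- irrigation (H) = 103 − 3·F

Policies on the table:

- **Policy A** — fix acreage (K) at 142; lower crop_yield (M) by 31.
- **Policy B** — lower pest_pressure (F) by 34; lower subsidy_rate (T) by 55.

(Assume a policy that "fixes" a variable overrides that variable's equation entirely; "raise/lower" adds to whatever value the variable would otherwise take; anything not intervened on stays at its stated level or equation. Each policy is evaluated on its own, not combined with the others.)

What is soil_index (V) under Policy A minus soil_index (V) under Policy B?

-780

Policy A (K := 142, M − 31):
  F = 70
  M = 111 − 31 = 80
  T = 112
  K = 142
  V = 65 − 6·80 − 6·112 − 6·142 = -1939
Policy B (F − 34, T − 55):
  F = 70 − 34 = 36
  M = 111
  T = 112 − 55 = 57
  K = 54 − 2·36 + 111 − 57 = 36
  V = 65 − 6·111 − 6·57 − 6·36 = -1159
V: -1939 − (-1159) = -780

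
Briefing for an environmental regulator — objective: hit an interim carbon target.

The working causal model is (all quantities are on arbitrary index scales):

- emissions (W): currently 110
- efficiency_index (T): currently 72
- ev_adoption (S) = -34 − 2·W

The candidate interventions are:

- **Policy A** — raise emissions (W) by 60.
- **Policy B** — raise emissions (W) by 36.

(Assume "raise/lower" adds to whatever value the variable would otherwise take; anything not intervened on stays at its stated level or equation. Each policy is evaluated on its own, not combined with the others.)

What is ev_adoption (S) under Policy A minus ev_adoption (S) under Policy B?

-48

Policy A (W + 60):
  W = 110 + 60 = 170
  S = -34 − 2·170 = -374
Policy B (W + 36):
  W = 110 + 36 = 146
  S = -34 − 2·146 = -326
S: -374 − (-326) = -48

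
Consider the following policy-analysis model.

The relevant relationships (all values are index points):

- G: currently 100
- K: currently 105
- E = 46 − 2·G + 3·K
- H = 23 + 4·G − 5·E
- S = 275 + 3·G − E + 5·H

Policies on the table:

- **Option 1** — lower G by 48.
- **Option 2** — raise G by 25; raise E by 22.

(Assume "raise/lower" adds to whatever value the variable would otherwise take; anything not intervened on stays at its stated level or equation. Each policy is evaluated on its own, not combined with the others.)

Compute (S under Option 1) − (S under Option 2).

Option 1 (G − 48):
  G = 100 − 48 = 52
  K = 105
  E = 46 − 2·52 + 3·105 = 257
  H = 23 + 4·52 − 5·257 = -1054
  S = 275 + 3·52 − 257 + 5·(-1054) = -5096
Option 2 (G + 25, E + 22):
  G = 100 + 25 = 125
  K = 105
  E = 46 − 2·125 + 3·105 (+22 from intervention) = 133
  H = 23 + 4·125 − 5·133 = -142
  S = 275 + 3·125 − 133 + 5·(-142) = -193
S: -5096 − (-193) = -4903

-4903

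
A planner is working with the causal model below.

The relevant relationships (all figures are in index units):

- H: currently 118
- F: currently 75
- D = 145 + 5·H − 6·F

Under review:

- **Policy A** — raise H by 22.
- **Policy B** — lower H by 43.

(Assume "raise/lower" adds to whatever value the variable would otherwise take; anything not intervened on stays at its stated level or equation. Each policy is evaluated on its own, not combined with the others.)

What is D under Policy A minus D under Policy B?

325

Policy A (H + 22):
  H = 118 + 22 = 140
  F = 75
  D = 145 + 5·140 − 6·75 = 395
Policy B (H − 43):
  H = 118 − 43 = 75
  F = 75
  D = 145 + 5·75 − 6·75 = 70
D: 395 − 70 = 325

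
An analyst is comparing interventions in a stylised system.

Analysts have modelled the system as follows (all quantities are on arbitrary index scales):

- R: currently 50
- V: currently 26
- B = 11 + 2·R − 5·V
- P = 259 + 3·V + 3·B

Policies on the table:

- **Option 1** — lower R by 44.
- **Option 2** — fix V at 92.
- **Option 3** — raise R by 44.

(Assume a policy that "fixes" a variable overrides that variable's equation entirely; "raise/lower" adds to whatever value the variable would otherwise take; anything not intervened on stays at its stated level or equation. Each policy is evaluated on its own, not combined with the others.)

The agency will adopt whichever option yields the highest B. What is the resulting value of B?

69

Option 1 (R − 44):
  R = 50 − 44 = 6
  V = 26
  B = 11 + 2·6 − 5·26 = -107
Option 2 (V := 92):
  R = 50
  V = 92
  B = 11 + 2·50 − 5·92 = -349
Option 3 (R + 44):
  R = 50 + 44 = 94
  V = 26
  B = 11 + 2·94 − 5·26 = 69
Comparing — Option 1: B=-107, Option 2: B=-349, Option 3: B=69. Highest is 69 (Option 3).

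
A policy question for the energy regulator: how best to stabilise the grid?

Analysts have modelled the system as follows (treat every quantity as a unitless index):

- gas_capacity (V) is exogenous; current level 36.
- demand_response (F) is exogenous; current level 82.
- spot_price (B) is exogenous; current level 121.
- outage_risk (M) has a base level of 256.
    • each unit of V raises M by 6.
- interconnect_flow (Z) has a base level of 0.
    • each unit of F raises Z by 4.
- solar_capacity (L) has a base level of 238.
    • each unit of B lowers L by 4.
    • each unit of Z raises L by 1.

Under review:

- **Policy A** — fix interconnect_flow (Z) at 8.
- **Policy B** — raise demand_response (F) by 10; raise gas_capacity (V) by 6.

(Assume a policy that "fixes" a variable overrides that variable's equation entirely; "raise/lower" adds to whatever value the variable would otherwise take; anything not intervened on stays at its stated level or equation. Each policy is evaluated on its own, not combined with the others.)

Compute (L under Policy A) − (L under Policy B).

Policy A (Z := 8):
  F = 82
  B = 121
  Z = 8
  L = 238 − 4·121 + 8 = -238
Policy B (F + 10, V + 6):
  F = 82 + 10 = 92
  B = 121
  Z = 0 + 4·92 = 368
  L = 238 − 4·121 + 368 = 122
L: -238 − 122 = -360

-360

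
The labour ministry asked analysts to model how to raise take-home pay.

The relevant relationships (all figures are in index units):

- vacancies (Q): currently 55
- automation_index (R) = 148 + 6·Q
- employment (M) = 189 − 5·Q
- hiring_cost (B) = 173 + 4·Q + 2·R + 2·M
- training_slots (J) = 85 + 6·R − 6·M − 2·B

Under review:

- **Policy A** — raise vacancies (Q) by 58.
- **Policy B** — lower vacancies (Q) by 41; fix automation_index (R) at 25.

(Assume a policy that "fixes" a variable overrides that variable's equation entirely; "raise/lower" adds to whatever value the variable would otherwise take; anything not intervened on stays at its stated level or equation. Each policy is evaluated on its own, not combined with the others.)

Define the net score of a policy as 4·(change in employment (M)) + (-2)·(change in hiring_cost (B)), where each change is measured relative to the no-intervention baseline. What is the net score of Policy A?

-1856

Baseline:
  Q = 55
  R = 148 + 6·55 = 478
  M = 189 − 5·55 = -86
  B = 173 + 4·55 + 2·478 + 2·(-86) = 1177
Policy A (Q + 58):
  Q = 55 + 58 = 113
  R = 148 + 6·113 = 826
  M = 189 − 5·113 = -376
  B = 173 + 4·113 + 2·826 + 2·(-376) = 1525
ΔM = -376 − (-86) = -290; ΔB = 1525 − 1177 = 348
Score = 4·(-290) + (-2)·348 = -1856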